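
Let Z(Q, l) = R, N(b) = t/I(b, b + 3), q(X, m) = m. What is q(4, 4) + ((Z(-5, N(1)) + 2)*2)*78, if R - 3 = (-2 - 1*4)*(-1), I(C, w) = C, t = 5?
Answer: 1720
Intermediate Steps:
N(b) = 5/b
R = 9 (R = 3 + (-2 - 1*4)*(-1) = 3 + (-2 - 4)*(-1) = 3 - 6*(-1) = 3 + 6 = 9)
Z(Q, l) = 9
q(4, 4) + ((Z(-5, N(1)) + 2)*2)*78 = 4 + ((9 + 2)*2)*78 = 4 + (11*2)*78 = 4 + 22*78 = 4 + 1716 = 1720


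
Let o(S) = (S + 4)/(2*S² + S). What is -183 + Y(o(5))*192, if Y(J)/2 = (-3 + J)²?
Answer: 8791449/3025 ≈ 2906.3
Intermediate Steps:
o(S) = (4 + S)/(S + 2*S²)
Y(J) = 2*(-3 + J)²
-183 + Y(o(5))*192 = -183 + (2*(-3 + (4 + 5)/(5*(1 + 2*5)))²)*192 = -183 + (2*(-3 + (⅕)*9/(1 + 10))²)*192 = -183 + (2*(-3 + (⅕)*9/11)²)*192 = -183 + (2*(-3 + (⅕)*(1/11)*9)²)*192 = -183 + (2*(-3 + 9/55)²)*192 = -183 + (2*(-156/55)²)*192 = -183 + (2*(24336/3025))*192 = -183 + (48672/3025)*192 = -183 + 9345024/3025 = 8791449/3025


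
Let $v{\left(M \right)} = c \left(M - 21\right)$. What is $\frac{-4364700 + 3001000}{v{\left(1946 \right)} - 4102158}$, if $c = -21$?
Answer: $\frac{1363700}{4142583} \approx 0.32919$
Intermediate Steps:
$v{\left(M \right)} = 441 - 21 M$ ($v{\left(M \right)} = - 21 \left(M - 21\right) = - 21 \left(-21 + M\right) = 441 - 21 M$)
$\frac{-4364700 + 3001000}{v{\left(1946 \right)} - 4102158} = \frac{-4364700 + 3001000}{\left(441 - 40866\right) - 4102158} = - \frac{1363700}{\left(441 - 40866\right) - 4102158} = - \frac{1363700}{-40425 - 4102158} = - \frac{1363700}{-4142583} = \left(-1363700\right) \left(- \frac{1}{4142583}\right) = \frac{1363700}{4142583}$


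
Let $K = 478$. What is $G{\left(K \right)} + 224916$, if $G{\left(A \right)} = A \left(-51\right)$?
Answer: $200538$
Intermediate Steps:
$G{\left(A \right)} = - 51 A$
$G{\left(K \right)} + 224916 = \left(-51\right) 478 + 224916 = -24378 + 224916 = 200538$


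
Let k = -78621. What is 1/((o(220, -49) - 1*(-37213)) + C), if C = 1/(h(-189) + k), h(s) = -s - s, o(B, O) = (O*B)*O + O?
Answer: 78243/44237340311 ≈ 1.7687e-6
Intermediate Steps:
o(B, O) = O + B*O² (o(B, O) = (B*O)*O + O = B*O² + O = O + B*O²)
h(s) = -2*s
C = -1/78243 (C = 1/(-2*(-189) - 78621) = 1/(378 - 78621) = 1/(-78243) = -1/78243 ≈ -1.2781e-5)
1/((o(220, -49) - 1*(-37213)) + C) = 1/((-49*(1 + 220*(-49)) - 1*(-37213)) - 1/78243) = 1/((-49*(1 - 10780) + 37213) - 1/78243) = 1/((-49*(-10779) + 37213) - 1/78243) = 1/((528171 + 37213) - 1/78243) = 1/(565384 - 1/78243) = 1/(44237340311/78243) = 78243/44237340311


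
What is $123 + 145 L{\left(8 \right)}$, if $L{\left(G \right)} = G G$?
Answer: $9403$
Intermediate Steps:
$L{\left(G \right)} = G^{2}$
$123 + 145 L{\left(8 \right)} = 123 + 145 \cdot 8^{2} = 123 + 145 \cdot 64 = 123 + 9280 = 9403$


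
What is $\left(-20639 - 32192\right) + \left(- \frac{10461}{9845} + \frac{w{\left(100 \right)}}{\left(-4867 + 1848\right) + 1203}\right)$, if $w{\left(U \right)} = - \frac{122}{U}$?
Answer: $- \frac{858690068441}{16253200} \approx -52832.0$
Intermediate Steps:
$\left(-20639 - 32192\right) + \left(- \frac{10461}{9845} + \frac{w{\left(100 \right)}}{\left(-4867 + 1848\right) + 1203}\right) = \left(-20639 - 32192\right) - \left(\frac{951}{895} - \frac{\left(-122\right) \frac{1}{100}}{\left(-4867 + 1848\right) + 1203}\right) = -52831 - \left(\frac{951}{895} - \frac{\left(-122\right) \frac{1}{100}}{-3019 + 1203}\right) = -52831 - \left(\frac{951}{895} + \frac{61}{50 \left(-1816\right)}\right) = -52831 - \frac{17259241}{16253200} = - \frac{858690068441}{16253200}$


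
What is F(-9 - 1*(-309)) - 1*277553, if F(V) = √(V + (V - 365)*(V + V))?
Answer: -277553 + 30*I*√43 ≈ -2.7755e+5 + 196.72*I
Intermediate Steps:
F(V) = √(V + 2*V*(-365 + V)) (F(V) = √(V + (-365 + V)*(2*V)) = √(V + 2*V*(-365 + V)))
F(-9 - 1*(-309)) - 1*277553 = √((-9 - 1*(-309))*(-729 + 2*(-9 - 1*(-309)))) - 1*277553 = √((-9 + 309)*(-729 + 2*(-9 + 309))) - 277553 = √(300*(-729 + 2*300)) - 277553 = √(300*(-729 + 600)) - 277553 = √(300*(-129)) - 277553 = √(-38700) - 277553 = 30*I*√43 - 277553 = -277553 + 30*I*√43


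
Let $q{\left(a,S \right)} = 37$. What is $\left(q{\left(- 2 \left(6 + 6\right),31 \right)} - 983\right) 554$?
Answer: $-524084$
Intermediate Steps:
$\left(q{\left(- 2 \left(6 + 6\right),31 \right)} - 983\right) 554 = \left(37 - 983\right) 554 = \left(-946\right) 554 = -524084$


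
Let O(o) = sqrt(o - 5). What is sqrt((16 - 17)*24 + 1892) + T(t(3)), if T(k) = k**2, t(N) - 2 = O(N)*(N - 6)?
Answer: -14 + 2*sqrt(467) - 12*I*sqrt(2) ≈ 29.22 - 16.971*I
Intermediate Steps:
O(o) = sqrt(-5 + o)
t(N) = 2 + sqrt(-5 + N)*(-6 + N) (t(N) = 2 + sqrt(-5 + N)*(N - 6) = 2 + sqrt(-5 + N)*(-6 + N))
sqrt((16 - 17)*24 + 1892) + T(t(3)) = sqrt((16 - 17)*24 + 1892) + (2 - 6*sqrt(-5 + 3) + 3*sqrt(-5 + 3))**2 = sqrt(-1*24 + 1892) + (2 - 6*I*sqrt(2) + 3*sqrt(-2))**2 = sqrt(-24 + 1892) + (2 - 6*I*sqrt(2) + 3*(I*sqrt(2)))**2 = sqrt(1868) + (2 - 6*I*sqrt(2) + 3*I*sqrt(2))**2 = 2*sqrt(467) + (2 - 3*I*sqrt(2))**2 = (2 - 3*I*sqrt(2))**2 + 2*sqrt(467)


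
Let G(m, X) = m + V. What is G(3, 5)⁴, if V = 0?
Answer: 81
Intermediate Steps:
G(m, X) = m (G(m, X) = m + 0 = m)
G(3, 5)⁴ = 3⁴ = 81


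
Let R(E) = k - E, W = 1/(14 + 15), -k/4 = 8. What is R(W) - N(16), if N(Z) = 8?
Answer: -1161/29 ≈ -40.034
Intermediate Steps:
k = -32 (k = -4*8 = -32)
W = 1/29 ≈ 0.034483
R(E) = -32 - E
R(W) - N(16) = (-32 - 1*1/29) - 1*8 = (-32 - 1/29) - 8 = -929/29 - 8 = -1161/29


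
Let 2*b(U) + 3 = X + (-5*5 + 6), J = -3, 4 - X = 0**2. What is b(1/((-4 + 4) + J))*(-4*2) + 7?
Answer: 79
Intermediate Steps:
X = 4 (X = 4 - 1*0**2 = 4 - 1*0 = 4 + 0 = 4)
b(U) = -9 (b(U) = -3/2 + (4 + (-5*5 + 6))/2 = -3/2 + (4 + (-25 + 6))/2 = -3/2 + (4 - 19)/2 = -3/2 + (1/2)*(-15) = -3/2 - 15/2 = -9)
b(1/((-4 + 4) + J))*(-4*2) + 7 = -(-36)*2 + 7 = -9*(-8) + 7 = 72 + 7 = 79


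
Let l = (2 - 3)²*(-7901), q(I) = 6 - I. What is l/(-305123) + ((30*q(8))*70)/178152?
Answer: 404046/174225233 ≈ 0.0023191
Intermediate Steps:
l = -7901 (l = (-1)²*(-7901) = 1*(-7901) = -7901)
l/(-305123) + ((30*q(8))*70)/178152 = -7901/(-305123) + ((30*(6 - 1*8))*70)/178152 = -7901*(-1/305123) + ((30*(6 - 8))*70)*(1/178152) = 7901/305123 + ((30*(-2))*70)*(1/178152) = 7901/305123 - 60*70*(1/178152) = 7901/305123 - 4200*1/178152 = 7901/305123 - 175/7423 = 404046/174225233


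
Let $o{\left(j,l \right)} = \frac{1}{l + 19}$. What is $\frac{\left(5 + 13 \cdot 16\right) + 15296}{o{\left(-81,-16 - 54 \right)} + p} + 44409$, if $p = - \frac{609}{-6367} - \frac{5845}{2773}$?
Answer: $\frac{67281335537472}{1829499949} \approx 36776.0$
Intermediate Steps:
$o{\left(j,l \right)} = \frac{1}{19 + l}$
$p = - \frac{35526358}{17655691}$ ($p = \left(-609\right) \left(- \frac{1}{6367}\right) - \frac{5845}{2773} = \frac{609}{6367} - \frac{5845}{2773} = - \frac{35526358}{17655691} \approx -2.0122$)
$\frac{\left(5 + 13 \cdot 16\right) + 15296}{o{\left(-81,-16 - 54 \right)} + p} + 44409 = \frac{\left(5 + 13 \cdot 16\right) + 15296}{\frac{1}{19 - 70} - \frac{35526358}{17655691}} + 44409 = \frac{\left(5 + 208\right) + 15296}{\frac{1}{19 - 70} - \frac{35526358}{17655691}} + 44409 = \frac{213 + 15296}{\frac{1}{-51} - \frac{35526358}{17655691}} + 44409 = \frac{15509}{- \frac{1}{51} - \frac{35526358}{17655691}} + 44409 = \frac{15509}{- \frac{1829499949}{900440241}} + 44409 = 15509 \left(- \frac{900440241}{1829499949}\right) + 44409 = - \frac{13964927697669}{1829499949} + 44409 = \frac{67281335537472}{1829499949}$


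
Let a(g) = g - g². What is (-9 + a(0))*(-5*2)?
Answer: 90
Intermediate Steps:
(-9 + a(0))*(-5*2) = (-9 + 0*(1 - 1*0))*(-5*2) = (-9 + 0*(1 + 0))*(-10) = (-9 + 0*1)*(-10) = (-9 + 0)*(-10) = -9*(-10) = 90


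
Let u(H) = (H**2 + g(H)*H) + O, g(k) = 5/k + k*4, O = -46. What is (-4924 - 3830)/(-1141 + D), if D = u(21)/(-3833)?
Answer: 11184694/1458539 ≈ 7.6684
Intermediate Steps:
g(k) = 4*k + 5/k (g(k) = 5/k + 4*k = 4*k + 5/k)
u(H) = -46 + H**2 + H*(4*H + 5/H) (u(H) = (H**2 + (4*H + 5/H)*H) - 46 = (H**2 + H*(4*H + 5/H)) - 46 = -46 + H**2 + H*(4*H + 5/H))
D = -2164/3833 (D = (-41 + 5*21**2)/(-3833) = (-41 + 5*441)*(-1/3833) = (-41 + 2205)*(-1/3833) = 2164*(-1/3833) = -2164/3833 ≈ -0.56457)
(-4924 - 3830)/(-1141 + D) = (-4924 - 3830)/(-1141 - 2164/3833) = -8754/(-4375617/3833) = -8754*(-3833/4375617) = 11184694/1458539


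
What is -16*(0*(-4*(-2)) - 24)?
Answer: 384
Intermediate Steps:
-16*(0*(-4*(-2)) - 24) = -16*(0*8 - 24) = -16*(0 - 24) = -16*(-24) = 384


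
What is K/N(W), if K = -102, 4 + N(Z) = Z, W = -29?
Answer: 34/11 ≈ 3.0909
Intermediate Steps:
N(Z) = -4 + Z
K/N(W) = -102/(-4 - 29) = -102/(-33) = -102*(-1/33) = 34/11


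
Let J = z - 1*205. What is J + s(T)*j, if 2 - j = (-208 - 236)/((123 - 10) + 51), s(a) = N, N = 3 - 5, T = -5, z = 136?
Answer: -3215/41 ≈ -78.415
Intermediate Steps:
N = -2
s(a) = -2
j = 193/41 (j = 2 - (-208 - 236)/((123 - 10) + 51) = 2 - (-444)/(113 + 51) = 2 - (-444)/164 = 2 - 1*(-111/41) = 2 + 111/41 = 193/41 ≈ 4.7073)
J = -69 (J = 136 - 1*205 = 136 - 205 = -69)
J + s(T)*j = -69 - 2*193/41 = -69 - 386/41 = -3215/41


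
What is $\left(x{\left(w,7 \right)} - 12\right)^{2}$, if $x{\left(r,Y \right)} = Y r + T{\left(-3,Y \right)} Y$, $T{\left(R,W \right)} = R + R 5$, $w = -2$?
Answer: $23104$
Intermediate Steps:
$T{\left(R,W \right)} = 6 R$ ($T{\left(R,W \right)} = R + 5 R = 6 R$)
$x{\left(r,Y \right)} = - 18 Y + Y r$ ($x{\left(r,Y \right)} = Y r + 6 \left(-3\right) Y = Y r - 18 Y = - 18 Y + Y r$)
$\left(x{\left(w,7 \right)} - 12\right)^{2} = \left(7 \left(-18 - 2\right) - 12\right)^{2} = \left(7 \left(-20\right) - 12\right)^{2} = \left(-140 - 12\right)^{2} = \left(-152\right)^{2} = 23104$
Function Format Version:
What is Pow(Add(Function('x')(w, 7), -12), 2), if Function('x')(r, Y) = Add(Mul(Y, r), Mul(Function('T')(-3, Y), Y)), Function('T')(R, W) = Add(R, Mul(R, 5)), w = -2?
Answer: 23104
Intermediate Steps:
Function('T')(R, W) = Mul(6, R) (Function('T')(R, W) = Add(R, Mul(5, R)) = Mul(6, R))
Function('x')(r, Y) = Add(Mul(-18, Y), Mul(Y, r)) (Function('x')(r, Y) = Add(Mul(Y, r), Mul(Mul(6, -3), Y)) = Add(Mul(Y, r), Mul(-18, Y)) = Add(Mul(-18, Y), Mul(Y, r)))
Pow(Add(Function('x')(w, 7), -12), 2) = Pow(Add(Mul(7, Add(-18, -2)), -12), 2) = Pow(Add(Mul(7, -20), -12), 2) = Pow(Add(-140, -12), 2) = Pow(-152, 2) = 23104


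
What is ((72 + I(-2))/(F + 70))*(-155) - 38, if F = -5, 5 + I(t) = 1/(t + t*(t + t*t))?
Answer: -15395/78 ≈ -197.37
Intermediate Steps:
I(t) = -5 + 1/(t + t*(t + t**2)) (I(t) = -5 + 1/(t + t*(t + t*t)) = -5 + 1/(t + t*(t + t**2)))
((72 + I(-2))/(F + 70))*(-155) - 38 = ((72 + (1 - 5*(-2) - 5*(-2)**2 - 5*(-2)**3)/((-2)*(1 - 2 + (-2)**2)))/(-5 + 70))*(-155) - 38 = ((72 - (1 + 10 - 5*4 - 5*(-8))/(2*(1 - 2 + 4)))/65)*(-155) - 38 = ((72 - 1/2*(1 + 10 - 20 + 40)/3)*(1/65))*(-155) - 38 = ((72 - 1/2*1/3*31)*(1/65))*(-155) - 38 = ((72 - 31/6)*(1/65))*(-155) - 38 = ((401/6)*(1/65))*(-155) - 38 = (401/390)*(-155) - 38 = -12431/78 - 38 = -15395/78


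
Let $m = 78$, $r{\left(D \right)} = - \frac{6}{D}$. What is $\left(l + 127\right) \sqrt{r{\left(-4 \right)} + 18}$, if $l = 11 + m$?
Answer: $108 \sqrt{78} \approx 953.83$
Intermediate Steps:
$l = 89$ ($l = 11 + 78 = 89$)
$\left(l + 127\right) \sqrt{r{\left(-4 \right)} + 18} = \left(89 + 127\right) \sqrt{- \frac{6}{-4} + 18} = 216 \sqrt{\left(-6\right) \left(- \frac{1}{4}\right) + 18} = 216 \sqrt{\frac{3}{2} + 18} = 216 \sqrt{\frac{39}{2}} = 216 \frac{\sqrt{78}}{2} = 108 \sqrt{78}$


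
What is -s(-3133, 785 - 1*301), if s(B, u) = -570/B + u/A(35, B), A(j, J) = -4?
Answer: 378523/3133 ≈ 120.82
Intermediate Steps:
s(B, u) = -570/B - u/4 (s(B, u) = -570/B + u/(-4) = -570/B + u*(-¼) = -570/B - u/4)
-s(-3133, 785 - 1*301) = -(-570/(-3133) - (785 - 1*301)/4) = -(-570*(-1/3133) - (785 - 301)/4) = -(570/3133 - ¼*484) = -(570/3133 - 121) = -1*(-378523/3133) = 378523/3133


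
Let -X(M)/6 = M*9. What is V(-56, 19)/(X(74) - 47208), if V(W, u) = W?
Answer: 14/12801 ≈ 0.0010937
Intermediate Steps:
X(M) = -54*M (X(M) = -6*M*9 = -54*M)
V(-56, 19)/(X(74) - 47208) = -56/(-54*74 - 47208) = -56/(-3996 - 47208) = -56/(-51204) = -56*(-1/51204) = 14/12801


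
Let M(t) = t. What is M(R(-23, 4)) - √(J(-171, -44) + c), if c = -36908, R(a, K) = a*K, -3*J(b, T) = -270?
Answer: -92 - I*√36818 ≈ -92.0 - 191.88*I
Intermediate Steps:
J(b, T) = 90 (J(b, T) = -⅓*(-270) = 90)
R(a, K) = K*a
M(R(-23, 4)) - √(J(-171, -44) + c) = 4*(-23) - √(90 - 36908) = -92 - √(-36818) = -92 - I*√36818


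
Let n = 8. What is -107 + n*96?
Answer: 661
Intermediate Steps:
-107 + n*96 = -107 + 8*96 = -107 + 768 = 661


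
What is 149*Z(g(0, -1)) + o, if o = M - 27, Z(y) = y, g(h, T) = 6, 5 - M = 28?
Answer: 844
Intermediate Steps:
M = -23 (M = 5 - 1*28 = 5 - 28 = -23)
o = -50 (o = -23 - 27 = -50)
149*Z(g(0, -1)) + o = 149*6 - 50 = 894 - 50 = 844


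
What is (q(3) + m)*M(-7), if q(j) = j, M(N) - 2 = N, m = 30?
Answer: -165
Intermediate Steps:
M(N) = 2 + N
(q(3) + m)*M(-7) = (3 + 30)*(2 - 7) = 33*(-5) = -165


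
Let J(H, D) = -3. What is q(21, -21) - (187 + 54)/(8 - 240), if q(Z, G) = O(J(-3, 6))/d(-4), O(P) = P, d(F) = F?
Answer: 415/232 ≈ 1.7888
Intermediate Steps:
q(Z, G) = ¾ (q(Z, G) = -3/(-4) = -3*(-¼) = ¾)
q(21, -21) - (187 + 54)/(8 - 240) = ¾ - (187 + 54)/(8 - 240) = ¾ - 241/(-232) = ¾ - 241*(-1)/232 = ¾ - 1*(-241/232) = ¾ + 241/232 = 415/232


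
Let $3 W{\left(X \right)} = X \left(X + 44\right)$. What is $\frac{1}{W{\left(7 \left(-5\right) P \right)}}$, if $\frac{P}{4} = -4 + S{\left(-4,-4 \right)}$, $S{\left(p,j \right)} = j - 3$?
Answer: $\frac{1}{813120} \approx 1.2298 \cdot 10^{-6}$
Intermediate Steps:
$S{\left(p,j \right)} = -3 + j$
$P = -44$ ($P = 4 \left(-4 - 7\right) = 4 \left(-11\right) = -44$)
$W{\left(X \right)} = \frac{X \left(44 + X\right)}{3}$ ($W{\left(X \right)} = \frac{X \left(X + 44\right)}{3} = \frac{X \left(44 + X\right)}{3}$)
$\frac{1}{W{\left(7 \left(-5\right) P \right)}} = \frac{1}{\frac{1}{3} \cdot 7 \left(-5\right) \left(-44\right) \left(44 + 7 \left(-5\right) \left(-44\right)\right)} = \frac{1}{\frac{1}{3} \left(\left(-35\right) \left(-44\right)\right) \left(44 - -1540\right)} = \frac{1}{\frac{1}{3} \cdot 1540 \left(44 + 1540\right)} = \frac{1}{\frac{1}{3} \cdot 1540 \cdot 1584} = \frac{1}{813120}$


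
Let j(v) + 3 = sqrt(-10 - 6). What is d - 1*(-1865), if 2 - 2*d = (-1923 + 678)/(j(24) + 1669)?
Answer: 5180254437/2775572 - 1245*I/1387786 ≈ 1866.4 - 0.00089711*I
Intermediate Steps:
j(v) = -3 + 4*I (j(v) = -3 + sqrt(-10 - 6) = -3 + sqrt(-16) = -3 + 4*I)
d = 1 + 1245*(1666 - 4*I)/5551144 (d = 1 - (-1923 + 678)/(2*((-3 + 4*I) + 1669)) = 1 - (-1245)/(2*(1666 + 4*I)) = 1 - (-1245)*(1666 - 4*I)/2775572/2 = 1 - (-1245)*(1666 - 4*I)/5551144 = 1 + 1245*(1666 - 4*I)/5551144 ≈ 1.3736 - 0.00089711*I)
d - 1*(-1865) = (3812657/2775572 - 1245*I/1387786) - 1*(-1865) = (3812657/2775572 - 1245*I/1387786) + 1865 = 5180254437/2775572 - 1245*I/1387786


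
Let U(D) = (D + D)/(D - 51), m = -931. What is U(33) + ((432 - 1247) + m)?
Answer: -5249/3 ≈ -1749.7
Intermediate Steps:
U(D) = 2*D/(-51 + D) (U(D) = (2*D)/(-51 + D) = 2*D/(-51 + D))
U(33) + ((432 - 1247) + m) = 2*33/(-51 + 33) + ((432 - 1247) - 931) = 2*33/(-18) + (-815 - 931) = 2*33*(-1/18) - 1746 = -11/3 - 1746 = -5249/3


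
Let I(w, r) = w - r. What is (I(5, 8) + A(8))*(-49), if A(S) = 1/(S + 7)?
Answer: 2156/15 ≈ 143.73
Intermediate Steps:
A(S) = 1/(7 + S)
(I(5, 8) + A(8))*(-49) = ((5 - 1*8) + 1/(7 + 8))*(-49) = ((5 - 8) + 1/15)*(-49) = (-3 + 1/15)*(-49) = -44/15*(-49) = 2156/15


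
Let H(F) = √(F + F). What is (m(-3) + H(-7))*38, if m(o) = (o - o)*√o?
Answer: 38*I*√14 ≈ 142.18*I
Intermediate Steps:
m(o) = 0 (m(o) = 0*√o = 0)
H(F) = √2*√F (H(F) = √(2*F) = √2*√F)
(m(-3) + H(-7))*38 = (0 + √2*√(-7))*38 = (0 + √2*(I*√7))*38 = (0 + I*√14)*38 = (I*√14)*38 = 38*I*√14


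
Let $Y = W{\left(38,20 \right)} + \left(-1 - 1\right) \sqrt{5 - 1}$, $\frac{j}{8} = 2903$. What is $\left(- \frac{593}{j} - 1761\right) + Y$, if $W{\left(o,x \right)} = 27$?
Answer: $- \frac{40363905}{23224} \approx -1738.0$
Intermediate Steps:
$j = 23224$ ($j = 8 \cdot 2903 = 23224$)
$Y = 23$ ($Y = 27 + \left(-1 - 1\right) \sqrt{5 - 1} = 27 - 2 \sqrt{4} = 27 - 4 = 23$)
$\left(- \frac{593}{j} - 1761\right) + Y = \left(- \frac{593}{23224} - 1761\right) + 23 = - \frac{40898057}{23224} + 23 = - \frac{40363905}{23224}$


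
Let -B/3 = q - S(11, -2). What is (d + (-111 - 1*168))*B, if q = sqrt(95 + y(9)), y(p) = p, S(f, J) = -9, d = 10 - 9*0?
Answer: 7263 + 1614*sqrt(26) ≈ 15493.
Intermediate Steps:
d = 10 (d = 10 + 0 = 10)
q = 2*sqrt(26) (q = sqrt(95 + 9) = sqrt(104) = 2*sqrt(26) ≈ 10.198)
B = -27 - 6*sqrt(26) (B = -3*(2*sqrt(26) - 1*(-9)) = -3*(2*sqrt(26) + 9) = -3*(9 + 2*sqrt(26)) = -27 - 6*sqrt(26) ≈ -57.594)
(d + (-111 - 1*168))*B = (10 + (-111 - 1*168))*(-27 - 6*sqrt(26)) = (10 + (-111 - 168))*(-27 - 6*sqrt(26)) = (10 - 279)*(-27 - 6*sqrt(26)) = -269*(-27 - 6*sqrt(26)) = 7263 + 1614*sqrt(26)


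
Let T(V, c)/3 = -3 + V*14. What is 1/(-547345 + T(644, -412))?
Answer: -1/520306 ≈ -1.9219e-6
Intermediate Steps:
T(V, c) = -9 + 42*V (T(V, c) = 3*(-3 + V*14) = 3*(-3 + 14*V) = -9 + 42*V)
1/(-547345 + T(644, -412)) = 1/(-547345 + (-9 + 42*644)) = 1/(-547345 + (-9 + 27048)) = 1/(-547345 + 27039) = 1/(-520306) = -1/520306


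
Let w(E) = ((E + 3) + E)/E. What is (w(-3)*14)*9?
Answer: 126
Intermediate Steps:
w(E) = (3 + 2*E)/E (w(E) = ((3 + E) + E)/E = (3 + 2*E)/E)
(w(-3)*14)*9 = ((2 + 3/(-3))*14)*9 = ((2 + 3*(-⅓))*14)*9 = ((2 - 1)*14)*9 = (1*14)*9 = 14*9 = 126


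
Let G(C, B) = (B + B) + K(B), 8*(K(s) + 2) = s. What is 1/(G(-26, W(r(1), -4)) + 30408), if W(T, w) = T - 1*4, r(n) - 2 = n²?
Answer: 8/243231 ≈ 3.2891e-5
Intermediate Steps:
K(s) = -2 + s/8
r(n) = 2 + n²
W(T, w) = -4 + T (W(T, w) = T - 4 = -4 + T)
G(C, B) = -2 + 17*B/8 (G(C, B) = (B + B) + (-2 + B/8) = 2*B + (-2 + B/8) = -2 + 17*B/8)
1/(G(-26, W(r(1), -4)) + 30408) = 1/((-2 + 17*(-4 + (2 + 1²))/8) + 30408) = 1/((-2 + 17*(-4 + (2 + 1))/8) + 30408) = 1/((-2 + 17*(-4 + 3)/8) + 30408) = 1/((-2 + (17/8)*(-1)) + 30408) = 1/((-2 - 17/8) + 30408) = 1/(-33/8 + 30408) = 1/(243231/8) = 8/243231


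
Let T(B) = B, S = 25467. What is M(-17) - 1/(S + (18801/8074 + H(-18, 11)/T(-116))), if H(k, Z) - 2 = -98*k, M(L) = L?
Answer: -50659919363/2979988370 ≈ -17.000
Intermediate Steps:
H(k, Z) = 2 - 98*k
M(-17) - 1/(S + (18801/8074 + H(-18, 11)/T(-116))) = -17 - 1/(25467 + (18801/8074 + (2 - 98*(-18))/(-116))) = -17 - 1/(25467 + (18801*(1/8074) + (2 + 1764)*(-1/116))) = -17 - 1/(25467 + (18801/8074 + 1766*(-1/116))) = -17 - 1/(25467 + (18801/8074 - 883/58)) = -17 - 1/(25467 - 1509721/117073) = -17 - 1/2979988370/117073 = -17 - 1*117073/2979988370 = -17 - 117073/2979988370 = -50659919363/2979988370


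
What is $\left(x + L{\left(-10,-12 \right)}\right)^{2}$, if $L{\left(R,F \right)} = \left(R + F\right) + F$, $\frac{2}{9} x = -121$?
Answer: $\frac{1338649}{4} \approx 3.3466 \cdot 10^{5}$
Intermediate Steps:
$x = - \frac{1089}{2}$ ($x = \frac{9}{2} \left(-121\right) = - \frac{1089}{2} \approx -544.5$)
$L{\left(R,F \right)} = R + 2 F$ ($L{\left(R,F \right)} = \left(F + R\right) + F = R + 2 F$)
$\left(x + L{\left(-10,-12 \right)}\right)^{2} = \left(- \frac{1089}{2} + \left(-10 + 2 \left(-12\right)\right)\right)^{2} = \left(- \frac{1089}{2} - 34\right)^{2} = \left(- \frac{1157}{2}\right)^{2} = \frac{1338649}{4}$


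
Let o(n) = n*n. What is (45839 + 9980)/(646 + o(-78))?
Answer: 55819/6730 ≈ 8.2941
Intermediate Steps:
o(n) = n²
(45839 + 9980)/(646 + o(-78)) = (45839 + 9980)/(646 + (-78)²) = 55819/(646 + 6084) = 55819/6730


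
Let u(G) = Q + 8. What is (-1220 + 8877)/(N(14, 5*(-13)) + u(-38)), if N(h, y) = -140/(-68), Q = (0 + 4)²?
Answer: 130169/443 ≈ 293.83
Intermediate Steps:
Q = 16 (Q = 4² = 16)
N(h, y) = 35/17 (N(h, y) = -140*(-1/68) = 35/17)
u(G) = 24 (u(G) = 16 + 8 = 24)
(-1220 + 8877)/(N(14, 5*(-13)) + u(-38)) = (-1220 + 8877)/(35/17 + 24) = 7657/(443/17) = 7657*(17/443) = 130169/443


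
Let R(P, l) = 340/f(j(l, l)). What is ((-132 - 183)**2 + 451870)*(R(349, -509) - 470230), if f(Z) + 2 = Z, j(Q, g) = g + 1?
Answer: -777425307740/3 ≈ -2.5914e+11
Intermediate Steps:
j(Q, g) = 1 + g
f(Z) = -2 + Z
R(P, l) = 340/(-1 + l) (R(P, l) = 340/(-2 + (1 + l)) = 340/(-1 + l))
((-132 - 183)**2 + 451870)*(R(349, -509) - 470230) = ((-132 - 183)**2 + 451870)*(340/(-1 - 509) - 470230) = ((-315)**2 + 451870)*(340/(-510) - 470230) = (99225 + 451870)*(340*(-1/510) - 470230) = 551095*(-2/3 - 470230) = 551095*(-1410692/3) = -777425307740/3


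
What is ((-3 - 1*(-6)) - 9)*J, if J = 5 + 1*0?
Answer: -30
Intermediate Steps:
J = 5 (J = 5 + 0 = 5)
((-3 - 1*(-6)) - 9)*J = ((-3 - 1*(-6)) - 9)*5 = ((-3 + 6) - 9)*5 = (3 - 9)*5 = -6*5 = -30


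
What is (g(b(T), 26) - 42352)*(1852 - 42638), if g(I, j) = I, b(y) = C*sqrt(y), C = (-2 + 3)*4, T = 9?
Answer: 1726879240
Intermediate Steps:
C = 4 (C = 1*4 = 4)
b(y) = 4*sqrt(y)
(g(b(T), 26) - 42352)*(1852 - 42638) = (4*sqrt(9) - 42352)*(1852 - 42638) = (4*3 - 42352)*(-40786) = (12 - 42352)*(-40786) = -42340*(-40786) = 1726879240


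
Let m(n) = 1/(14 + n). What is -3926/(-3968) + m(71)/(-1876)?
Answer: 78254499/79092160 ≈ 0.98941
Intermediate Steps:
-3926/(-3968) + m(71)/(-1876) = -3926/(-3968) + 1/((14 + 71)*(-1876)) = -3926*(-1/3968) - 1/1876/85 = 1963/1984 + (1/85)*(-1/1876) = 1963/1984 - 1/159460 = 78254499/79092160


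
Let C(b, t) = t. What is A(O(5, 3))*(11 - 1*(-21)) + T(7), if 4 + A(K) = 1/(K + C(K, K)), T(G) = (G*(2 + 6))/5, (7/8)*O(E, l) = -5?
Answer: -598/5 ≈ -119.60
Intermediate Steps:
O(E, l) = -40/7 (O(E, l) = (8/7)*(-5) = -40/7)
T(G) = 8*G/5 (T(G) = (G*8)*(⅕) = (8*G)*(⅕) = 8*G/5)
A(K) = -4 + 1/(2*K) (A(K) = -4 + 1/(K + K) = -4 + 1/(2*K))
A(O(5, 3))*(11 - 1*(-21)) + T(7) = (-4 + 1/(2*(-40/7)))*(11 - 1*(-21)) + (8/5)*7 = (-4 + (½)*(-7/40))*(11 + 21) + 56/5 = (-4 - 7/80)*32 + 56/5 = -327/80*32 + 56/5 = -654/5 + 56/5 = -598/5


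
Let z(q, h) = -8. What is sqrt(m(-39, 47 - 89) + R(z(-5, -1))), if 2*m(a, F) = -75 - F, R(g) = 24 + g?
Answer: I*sqrt(2)/2 ≈ 0.70711*I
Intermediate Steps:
m(a, F) = -75/2 - F/2 (m(a, F) = (-75 - F)/2 = -75/2 - F/2)
sqrt(m(-39, 47 - 89) + R(z(-5, -1))) = sqrt((-75/2 - (47 - 89)/2) + (24 - 8)) = sqrt((-75/2 - 1/2*(-42)) + 16) = sqrt((-75/2 + 21) + 16) = sqrt(-33/2 + 16) = sqrt(-1/2) = I*sqrt(2)/2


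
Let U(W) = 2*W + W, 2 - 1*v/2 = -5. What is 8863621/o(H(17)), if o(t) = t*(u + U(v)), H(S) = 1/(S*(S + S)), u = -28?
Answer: 2561586469/7 ≈ 3.6594e+8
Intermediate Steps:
v = 14 (v = 4 - 2*(-5) = 4 + 10 = 14)
H(S) = 1/(2*S²) (H(S) = 1/(S*(2*S)) = 1/(2*S²))
U(W) = 3*W
o(t) = 14*t (o(t) = t*(-28 + 3*14) = t*(-28 + 42) = t*14 = 14*t)
8863621/o(H(17)) = 8863621/((14*((½)/17²))) = 8863621/((14*((½)*(1/289)))) = 8863621/((14*(1/578))) = 8863621/(7/289) = 8863621*(289/7) = 2561586469/7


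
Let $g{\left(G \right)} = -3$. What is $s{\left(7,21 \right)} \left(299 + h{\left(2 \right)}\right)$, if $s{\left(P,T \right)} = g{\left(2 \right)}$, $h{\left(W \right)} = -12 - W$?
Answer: $-855$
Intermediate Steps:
$s{\left(P,T \right)} = -3$
$s{\left(7,21 \right)} \left(299 + h{\left(2 \right)}\right) = - 3 \left(299 - 14\right) = \left(-3\right) 285 = -855$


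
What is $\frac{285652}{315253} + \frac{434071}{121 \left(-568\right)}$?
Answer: $- \frac{10655444937}{1969700744} \approx -5.4097$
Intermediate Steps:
$\frac{285652}{315253} + \frac{434071}{121 \left(-568\right)} = 285652 \cdot \frac{1}{315253} + \frac{434071}{-68728} = \frac{285652}{315253} + 434071 \left(- \frac{1}{68728}\right) = \frac{285652}{315253} - \frac{39461}{6248} = - \frac{10655444937}{1969700744}$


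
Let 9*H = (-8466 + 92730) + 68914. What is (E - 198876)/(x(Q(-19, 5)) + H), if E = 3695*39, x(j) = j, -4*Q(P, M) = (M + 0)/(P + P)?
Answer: -74926728/23283101 ≈ -3.2181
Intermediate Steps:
Q(P, M) = -M/(8*P) (Q(P, M) = -(M + 0)/(4*(P + P)) = -M/(4*(2*P)) = -M*1/(2*P)/4 = -M/(8*P))
H = 153178/9 (H = ((-8466 + 92730) + 68914)/9 = (84264 + 68914)/9 = (1/9)*153178 = 153178/9 ≈ 17020.)
E = 144105
(E - 198876)/(x(Q(-19, 5)) + H) = (144105 - 198876)/(-1/8*5/(-19) + 153178/9) = -54771/(-1/8*5*(-1/19) + 153178/9) = -54771/(5/152 + 153178/9) = -54771/23283101/1368 = -54771*1368/23283101 = -74926728/23283101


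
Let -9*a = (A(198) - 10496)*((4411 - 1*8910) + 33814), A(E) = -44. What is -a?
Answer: -308980100/9 ≈ -3.4331e+7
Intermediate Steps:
a = 308980100/9 (a = -(-44 - 10496)*((4411 - 1*8910) + 33814)/9 = -(-10540)*((4411 - 8910) + 33814)/9 = -(-10540)*(-4499 + 33814)/9 = -(-10540)*29315/9 = -1/9*(-308980100) = 308980100/9 ≈ 3.4331e+7)
-a = -1*308980100/9 = -308980100/9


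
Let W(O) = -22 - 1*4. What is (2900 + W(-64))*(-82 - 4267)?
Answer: -12499026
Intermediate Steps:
W(O) = -26 (W(O) = -22 - 4 = -26)
(2900 + W(-64))*(-82 - 4267) = (2900 - 26)*(-82 - 4267) = 2874*(-4349) = -12499026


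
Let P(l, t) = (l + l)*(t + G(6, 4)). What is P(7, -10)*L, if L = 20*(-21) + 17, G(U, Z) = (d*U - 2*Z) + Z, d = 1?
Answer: 45136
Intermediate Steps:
G(U, Z) = U - Z (G(U, Z) = (1*U - 2*Z) + Z = (U - 2*Z) + Z = U - Z)
P(l, t) = 2*l*(2 + t) (P(l, t) = (l + l)*(t + (6 - 1*4)) = (2*l)*(t + (6 - 4)) = (2*l)*(t + 2) = (2*l)*(2 + t) = 2*l*(2 + t))
L = -403 (L = -420 + 17 = -403)
P(7, -10)*L = (2*7*(2 - 10))*(-403) = (2*7*(-8))*(-403) = -112*(-403) = 45136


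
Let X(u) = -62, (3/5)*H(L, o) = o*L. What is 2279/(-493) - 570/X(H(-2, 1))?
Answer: 69856/15283 ≈ 4.5708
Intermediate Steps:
H(L, o) = 5*L*o/3 (H(L, o) = 5*(o*L)/3 = 5*(L*o)/3 = 5*L*o/3)
2279/(-493) - 570/X(H(-2, 1)) = 2279/(-493) - 570/(-62) = 2279*(-1/493) - 570*(-1/62) = -2279/493 + 285/31 = 69856/15283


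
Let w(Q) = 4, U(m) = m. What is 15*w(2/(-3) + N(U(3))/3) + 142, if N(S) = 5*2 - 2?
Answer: 202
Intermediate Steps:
N(S) = 8 (N(S) = 10 - 2 = 8)
15*w(2/(-3) + N(U(3))/3) + 142 = 15*4 + 142 = 60 + 142 = 202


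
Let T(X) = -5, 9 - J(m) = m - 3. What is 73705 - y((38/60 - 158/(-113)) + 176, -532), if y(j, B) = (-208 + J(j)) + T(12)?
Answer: 251144867/3390 ≈ 74084.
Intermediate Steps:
J(m) = 12 - m (J(m) = 9 - (m - 3) = 9 - (-3 + m) = 9 + (3 - m) = 12 - m)
y(j, B) = -201 - j (y(j, B) = (-208 + (12 - j)) - 5 = (-196 - j) - 5 = -201 - j)
73705 - y((38/60 - 158/(-113)) + 176, -532) = 73705 - (-201 - ((38/60 - 158/(-113)) + 176)) = 73705 - (-201 - ((38*(1/60) - 158*(-1/113)) + 176)) = 73705 - (-201 - ((19/30 + 158/113) + 176)) = 73705 - (-201 - (6887/3390 + 176)) = 73705 - (-201 - 1*603527/3390) = 73705 - (-201 - 603527/3390) = 73705 - 1*(-1284917/3390) = 73705 + 1284917/3390 = 251144867/3390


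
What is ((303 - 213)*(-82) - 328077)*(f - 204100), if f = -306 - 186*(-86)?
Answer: 63203453370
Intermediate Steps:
f = 15690 (f = -306 + 15996 = 15690)
((303 - 213)*(-82) - 328077)*(f - 204100) = ((303 - 213)*(-82) - 328077)*(15690 - 204100) = (90*(-82) - 328077)*(-188410) = (-7380 - 328077)*(-188410) = -335457*(-188410) = 63203453370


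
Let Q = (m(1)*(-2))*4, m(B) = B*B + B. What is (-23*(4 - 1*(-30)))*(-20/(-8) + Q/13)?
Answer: -12903/13 ≈ -992.54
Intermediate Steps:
m(B) = B + B² (m(B) = B² + B = B + B²)
Q = -16 (Q = ((1*(1 + 1))*(-2))*4 = ((1*2)*(-2))*4 = (2*(-2))*4 = -4*4 = -16)
(-23*(4 - 1*(-30)))*(-20/(-8) + Q/13) = (-23*(4 - 1*(-30)))*(-20/(-8) - 16/13) = (-23*(4 + 30))*(-20*(-⅛) - 16*1/13) = (-23*34)*(5/2 - 16/13) = -782*33/26 = -12903/13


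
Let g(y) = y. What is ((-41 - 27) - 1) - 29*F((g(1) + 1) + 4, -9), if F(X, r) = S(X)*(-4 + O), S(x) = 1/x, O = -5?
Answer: -51/2 ≈ -25.500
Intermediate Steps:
F(X, r) = -9/X (F(X, r) = (-4 - 5)/X = -9/X)
((-41 - 27) - 1) - 29*F((g(1) + 1) + 4, -9) = ((-41 - 27) - 1) - (-261)/((1 + 1) + 4) = (-68 - 1) - (-261)/(2 + 4) = -69 - (-261)/6 = -69 - 29*(-3/2) = -69 + 87/2 = -51/2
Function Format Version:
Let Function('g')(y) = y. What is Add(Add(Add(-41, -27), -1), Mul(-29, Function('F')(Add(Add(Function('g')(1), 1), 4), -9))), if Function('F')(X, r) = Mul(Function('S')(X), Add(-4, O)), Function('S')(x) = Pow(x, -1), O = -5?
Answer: Rational(-51, 2) ≈ -25.500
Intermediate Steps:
Function('F')(X, r) = Mul(-9, Pow(X, -1)) (Function('F')(X, r) = Mul(Pow(X, -1), Add(-4, -5)) = Mul(Pow(X, -1), -9) = Mul(-9, Pow(X, -1)))
Add(Add(Add(-41, -27), -1), Mul(-29, Function('F')(Add(Add(Function('g')(1), 1), 4), -9))) = Add(Add(Add(-41, -27), -1), Mul(-29, Mul(-9, Pow(Add(Add(1, 1), 4), -1)))) = Add(Add(-68, -1), Mul(-29, Mul(-9, Pow(Add(2, 4), -1)))) = Add(-69, Mul(-29, Mul(-9, Pow(6, -1)))) = Add(-69, Mul(-29, Mul(-9, Rational(1, 6)))) = Add(-69, Mul(-29, Rational(-3, 2))) = Add(-69, Rational(87, 2)) = Rational(-51, 2)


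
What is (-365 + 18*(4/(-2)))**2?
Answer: 160801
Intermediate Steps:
(-365 + 18*(4/(-2)))**2 = (-365 + 18*(4*(-1/2)))**2 = (-365 + 18*(-2))**2 = (-365 - 36)**2 = (-401)**2 = 160801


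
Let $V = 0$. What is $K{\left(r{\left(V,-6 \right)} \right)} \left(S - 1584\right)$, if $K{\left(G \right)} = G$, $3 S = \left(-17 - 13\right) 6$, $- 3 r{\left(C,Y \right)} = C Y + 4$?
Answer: $2192$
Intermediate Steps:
$r{\left(C,Y \right)} = - \frac{4}{3} - \frac{C Y}{3}$ ($r{\left(C,Y \right)} = - \frac{C Y + 4}{3} = - \frac{4 + C Y}{3} = - \frac{4}{3} - \frac{C Y}{3}$)
$S = -60$ ($S = \frac{\left(-17 - 13\right) 6}{3} = \frac{\left(-30\right) 6}{3} = \frac{1}{3} \left(-180\right) = -60$)
$K{\left(r{\left(V,-6 \right)} \right)} \left(S - 1584\right) = \left(- \frac{4}{3} - 0 \left(-6\right)\right) \left(-60 - 1584\right) = \left(- \frac{4}{3} + 0\right) \left(-1644\right) = \left(- \frac{4}{3}\right) \left(-1644\right) = 2192$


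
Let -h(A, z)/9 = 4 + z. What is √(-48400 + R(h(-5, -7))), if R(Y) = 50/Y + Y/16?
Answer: 7*I*√1280037/36 ≈ 219.99*I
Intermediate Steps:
h(A, z) = -36 - 9*z (h(A, z) = -9*(4 + z) = -36 - 9*z)
R(Y) = 50/Y + Y/16 (R(Y) = 50/Y + Y*(1/16) = 50/Y + Y/16)
√(-48400 + R(h(-5, -7))) = √(-48400 + (50/(-36 - 9*(-7)) + (-36 - 9*(-7))/16)) = √(-48400 + (50/(-36 + 63) + (-36 + 63)/16)) = √(-48400 + (50/27 + (1/16)*27)) = √(-48400 + (50*(1/27) + 27/16)) = √(-48400 + (50/27 + 27/16)) = √(-48400 + 1529/432) = √(-20907271/432) = 7*I*√1280037/36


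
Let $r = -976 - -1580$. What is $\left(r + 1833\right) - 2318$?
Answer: $119$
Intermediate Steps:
$r = 604$ ($r = -976 + 1580 = 604$)
$\left(r + 1833\right) - 2318 = \left(604 + 1833\right) - 2318 = 2437 - 2318 = 119$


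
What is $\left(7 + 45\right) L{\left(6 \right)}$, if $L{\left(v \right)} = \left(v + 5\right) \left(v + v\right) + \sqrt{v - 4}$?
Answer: $6864 + 52 \sqrt{2} \approx 6937.5$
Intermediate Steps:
$L{\left(v \right)} = \sqrt{-4 + v} + 2 v \left(5 + v\right)$ ($L{\left(v \right)} = \left(5 + v\right) 2 v + \sqrt{-4 + v} = 2 v \left(5 + v\right) + \sqrt{-4 + v} = \sqrt{-4 + v} + 2 v \left(5 + v\right)$)
$\left(7 + 45\right) L{\left(6 \right)} = \left(7 + 45\right) \left(\sqrt{-4 + 6} + 2 \cdot 6^{2} + 10 \cdot 6\right) = 52 \left(\sqrt{2} + 2 \cdot 36 + 60\right) = 52 \left(\sqrt{2} + 72 + 60\right) = 52 \left(132 + \sqrt{2}\right) = 6864 + 52 \sqrt{2}$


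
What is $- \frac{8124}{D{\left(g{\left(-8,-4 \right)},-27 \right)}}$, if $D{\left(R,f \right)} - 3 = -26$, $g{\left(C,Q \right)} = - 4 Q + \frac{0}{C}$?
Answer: $\frac{8124}{23} \approx 353.22$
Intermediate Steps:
$g{\left(C,Q \right)} = - 4 Q$ ($g{\left(C,Q \right)} = - 4 Q + 0 = - 4 Q$)
$D{\left(R,f \right)} = -23$ ($D{\left(R,f \right)} = 3 - 26 = -23$)
$- \frac{8124}{D{\left(g{\left(-8,-4 \right)},-27 \right)}} = - \frac{8124}{-23} = \left(-8124\right) \left(- \frac{1}{23}\right) = \frac{8124}{23}$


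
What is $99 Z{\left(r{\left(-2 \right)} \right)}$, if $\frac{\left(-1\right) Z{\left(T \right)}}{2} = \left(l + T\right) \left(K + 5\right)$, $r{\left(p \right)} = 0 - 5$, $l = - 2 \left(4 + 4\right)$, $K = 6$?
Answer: $45738$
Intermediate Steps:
$l = -16$ ($l = \left(-2\right) 8 = -16$)
$r{\left(p \right)} = -5$
$Z{\left(T \right)} = 352 - 22 T$ ($Z{\left(T \right)} = - 2 \left(-16 + T\right) \left(6 + 5\right) = - 2 \left(-16 + T\right) 11 = - 2 \left(-176 + 11 T\right) = 352 - 22 T$)
$99 Z{\left(r{\left(-2 \right)} \right)} = 99 \left(352 - -110\right) = 99 \left(352 + 110\right) = 99 \cdot 462 = 45738$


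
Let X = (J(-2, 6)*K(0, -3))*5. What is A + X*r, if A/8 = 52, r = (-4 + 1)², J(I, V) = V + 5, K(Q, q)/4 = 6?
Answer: 12296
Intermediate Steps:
K(Q, q) = 24 (K(Q, q) = 4*6 = 24)
J(I, V) = 5 + V
r = 9 (r = (-3)² = 9)
A = 416 (A = 8*52 = 416)
X = 1320 (X = ((5 + 6)*24)*5 = (11*24)*5 = 264*5 = 1320)
A + X*r = 416 + 1320*9 = 416 + 11880 = 12296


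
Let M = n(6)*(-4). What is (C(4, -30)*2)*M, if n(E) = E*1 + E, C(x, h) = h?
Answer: 2880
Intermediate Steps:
n(E) = 2*E (n(E) = E + E = 2*E)
M = -48 (M = (2*6)*(-4) = 12*(-4) = -48)
(C(4, -30)*2)*M = -30*2*(-48) = -60*(-48) = 2880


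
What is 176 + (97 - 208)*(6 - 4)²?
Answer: -268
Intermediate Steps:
176 + (97 - 208)*(6 - 4)² = 176 - 111*2² = 176 - 111*4 = 176 - 444 = -268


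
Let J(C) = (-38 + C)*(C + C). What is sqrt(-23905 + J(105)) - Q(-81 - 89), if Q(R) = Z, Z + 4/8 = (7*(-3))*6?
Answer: 253/2 + I*sqrt(9835) ≈ 126.5 + 99.172*I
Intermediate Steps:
J(C) = 2*C*(-38 + C) (J(C) = (-38 + C)*(2*C) = 2*C*(-38 + C))
Z = -253/2 (Z = -1/2 + (7*(-3))*6 = -1/2 - 21*6 = -1/2 - 126 = -253/2 ≈ -126.50)
Q(R) = -253/2
sqrt(-23905 + J(105)) - Q(-81 - 89) = sqrt(-23905 + 2*105*(-38 + 105)) - 1*(-253/2) = sqrt(-23905 + 2*105*67) + 253/2 = sqrt(-23905 + 14070) + 253/2 = sqrt(-9835) + 253/2 = I*sqrt(9835) + 253/2 = 253/2 + I*sqrt(9835)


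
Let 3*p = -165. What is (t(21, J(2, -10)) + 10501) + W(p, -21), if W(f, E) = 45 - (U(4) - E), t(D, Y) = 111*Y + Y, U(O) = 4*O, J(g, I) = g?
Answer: 10733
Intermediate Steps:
p = -55 (p = (⅓)*(-165) = -55)
t(D, Y) = 112*Y
W(f, E) = 29 + E (W(f, E) = 45 - (4*4 - E) = 45 - (16 - E) = 45 + (-16 + E) = 29 + E)
(t(21, J(2, -10)) + 10501) + W(p, -21) = (112*2 + 10501) + (29 - 21) = (224 + 10501) + 8 = 10725 + 8 = 10733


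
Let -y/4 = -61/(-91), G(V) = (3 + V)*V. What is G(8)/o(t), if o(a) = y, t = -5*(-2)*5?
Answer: -2002/61 ≈ -32.820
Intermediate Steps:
G(V) = V*(3 + V)
t = 50 (t = 10*5 = 50)
y = -244/91 (y = -(-244)/(-91) = -(-244)*(-1)/91 = -4*61/91 = -244/91 ≈ -2.6813)
o(a) = -244/91
G(8)/o(t) = (8*(3 + 8))/(-244/91) = (8*11)*(-91/244) = 88*(-91/244) = -2002/61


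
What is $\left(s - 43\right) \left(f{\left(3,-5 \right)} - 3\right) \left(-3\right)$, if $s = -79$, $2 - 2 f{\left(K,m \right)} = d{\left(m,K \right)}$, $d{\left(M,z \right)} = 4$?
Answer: $-1464$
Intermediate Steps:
$f{\left(K,m \right)} = -1$ ($f{\left(K,m \right)} = 1 - 2 = -1$)
$\left(s - 43\right) \left(f{\left(3,-5 \right)} - 3\right) \left(-3\right) = \left(-79 - 43\right) \left(-1 - 3\right) \left(-3\right) = - 122 \left(\left(-4\right) \left(-3\right)\right) = \left(-122\right) 12 = -1464$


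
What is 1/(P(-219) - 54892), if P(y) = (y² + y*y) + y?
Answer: 1/40811 ≈ 2.4503e-5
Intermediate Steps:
P(y) = y + 2*y² (P(y) = (y² + y²) + y = 2*y² + y = y + 2*y²)
1/(P(-219) - 54892) = 1/(-219*(1 + 2*(-219)) - 54892) = 1/(-219*(1 - 438) - 54892) = 1/(-219*(-437) - 54892) = 1/(95703 - 54892) = 1/40811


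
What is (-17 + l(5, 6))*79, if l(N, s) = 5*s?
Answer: 1027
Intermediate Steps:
(-17 + l(5, 6))*79 = (-17 + 5*6)*79 = (-17 + 30)*79 = 13*79 = 1027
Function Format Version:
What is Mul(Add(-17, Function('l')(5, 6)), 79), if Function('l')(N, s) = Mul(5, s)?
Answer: 1027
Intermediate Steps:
Mul(Add(-17, Function('l')(5, 6)), 79) = Mul(Add(-17, Mul(5, 6)), 79) = Mul(Add(-17, 30), 79) = Mul(13, 79) = 1027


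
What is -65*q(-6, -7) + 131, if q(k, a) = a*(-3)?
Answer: -1234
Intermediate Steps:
q(k, a) = -3*a
-65*q(-6, -7) + 131 = -(-195)*(-7) + 131 = -65*21 + 131 = -1365 + 131 = -1234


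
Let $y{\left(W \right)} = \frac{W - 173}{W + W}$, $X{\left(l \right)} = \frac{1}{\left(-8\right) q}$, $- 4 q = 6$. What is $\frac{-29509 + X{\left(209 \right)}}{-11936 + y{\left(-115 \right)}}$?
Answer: $\frac{40722305}{16469952} \approx 2.4725$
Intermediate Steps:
$q = - \frac{3}{2}$ ($q = \left(- \frac{1}{4}\right) 6 = - \frac{3}{2} \approx -1.5$)
$X{\left(l \right)} = \frac{1}{12}$ ($X{\left(l \right)} = \frac{1}{\left(-8\right) \left(- \frac{3}{2}\right)} = \frac{1}{12}$)
$y{\left(W \right)} = \frac{-173 + W}{2 W}$
$\frac{-29509 + X{\left(209 \right)}}{-11936 + y{\left(-115 \right)}} = \frac{-29509 + \frac{1}{12}}{-11936 + \frac{-173 - 115}{2 \left(-115\right)}} = - \frac{354107}{12 \left(-11936 + \frac{1}{2} \left(- \frac{1}{115}\right) \left(-288\right)\right)} = - \frac{354107}{12 \left(-11936 + \frac{144}{115}\right)} = - \frac{354107}{12 \left(- \frac{1372496}{115}\right)} = \left(- \frac{354107}{12}\right) \left(- \frac{115}{1372496}\right) = \frac{40722305}{16469952}$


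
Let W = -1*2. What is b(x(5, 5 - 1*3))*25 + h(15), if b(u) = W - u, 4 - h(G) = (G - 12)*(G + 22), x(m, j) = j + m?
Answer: -332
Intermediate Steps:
W = -2
h(G) = 4 - (-12 + G)*(22 + G) (h(G) = 4 - (G - 12)*(G + 22) = 4 - (-12 + G)*(22 + G))
b(u) = -2 - u
b(x(5, 5 - 1*3))*25 + h(15) = (-2 - ((5 - 1*3) + 5))*25 + (268 - 1*15² - 10*15) = (-2 - ((5 - 3) + 5))*25 + (268 - 1*225 - 150) = (-2 - (2 + 5))*25 + (268 - 225 - 150) = (-2 - 1*7)*25 - 107 = (-2 - 7)*25 - 107 = -9*25 - 107 = -225 - 107 = -332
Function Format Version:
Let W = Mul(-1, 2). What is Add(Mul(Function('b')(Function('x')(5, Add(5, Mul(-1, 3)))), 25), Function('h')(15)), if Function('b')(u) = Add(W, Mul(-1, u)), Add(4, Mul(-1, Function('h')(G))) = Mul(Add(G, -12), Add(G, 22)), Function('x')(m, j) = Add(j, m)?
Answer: -332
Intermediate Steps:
W = -2
Function('h')(G) = Add(4, Mul(-1, Add(-12, G), Add(22, G))) (Function('h')(G) = Add(4, Mul(-1, Mul(Add(G, -12), Add(G, 22)))) = Add(4, Mul(-1, Mul(Add(-12, G), Add(22, G)))) = Add(4, Mul(-1, Add(-12, G), Add(22, G))))
Function('b')(u) = Add(-2, Mul(-1, u))
Add(Mul(Function('b')(Function('x')(5, Add(5, Mul(-1, 3)))), 25), Function('h')(15)) = Add(Mul(Add(-2, Mul(-1, Add(Add(5, Mul(-1, 3)), 5))), 25), Add(268, Mul(-1, Pow(15, 2)), Mul(-10, 15))) = Add(Mul(Add(-2, Mul(-1, Add(Add(5, -3), 5))), 25), Add(268, Mul(-1, 225), -150)) = Add(Mul(Add(-2, Mul(-1, Add(2, 5))), 25), Add(268, -225, -150)) = Add(Mul(Add(-2, Mul(-1, 7)), 25), -107) = Add(Mul(Add(-2, -7), 25), -107) = Add(Mul(-9, 25), -107) = Add(-225, -107) = -332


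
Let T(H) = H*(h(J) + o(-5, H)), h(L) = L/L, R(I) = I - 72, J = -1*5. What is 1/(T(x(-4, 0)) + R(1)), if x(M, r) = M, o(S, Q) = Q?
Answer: -1/59 ≈ -0.016949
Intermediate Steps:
J = -5
R(I) = -72 + I
h(L) = 1
T(H) = H*(1 + H)
1/(T(x(-4, 0)) + R(1)) = 1/(-4*(1 - 4) + (-72 + 1)) = 1/(-4*(-3) - 71) = 1/(12 - 71) = 1/(-59) = -1/59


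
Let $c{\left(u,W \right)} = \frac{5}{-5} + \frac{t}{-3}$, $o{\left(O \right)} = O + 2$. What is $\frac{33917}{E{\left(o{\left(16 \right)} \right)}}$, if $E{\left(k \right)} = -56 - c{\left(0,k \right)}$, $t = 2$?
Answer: $- \frac{101751}{163} \approx -624.24$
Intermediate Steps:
$o{\left(O \right)} = 2 + O$
$c{\left(u,W \right)} = - \frac{5}{3}$ ($c{\left(u,W \right)} = \frac{5}{-5} + \frac{2}{-3} = 5 \left(- \frac{1}{5}\right) + 2 \left(- \frac{1}{3}\right) = -1 - \frac{2}{3} = - \frac{5}{3}$)
$E{\left(k \right)} = - \frac{163}{3}$ ($E{\left(k \right)} = -56 - - \frac{5}{3} = -56 + \frac{5}{3} = - \frac{163}{3}$)
$\frac{33917}{E{\left(o{\left(16 \right)} \right)}} = \frac{33917}{- \frac{163}{3}} = 33917 \left(- \frac{3}{163}\right) = - \frac{101751}{163}$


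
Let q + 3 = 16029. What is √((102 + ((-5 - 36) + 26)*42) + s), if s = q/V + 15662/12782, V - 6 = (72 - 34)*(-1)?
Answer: I*√671546819405/25564 ≈ 32.056*I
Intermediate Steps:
q = 16026 (q = -3 + 16029 = 16026)
V = -32 (V = 6 + (72 - 34)*(-1) = 6 + 38*(-1) = 6 - 38 = -32)
s = -51085787/102256 (s = 16026/(-32) + 15662/12782 = 16026*(-1/32) + 15662*(1/12782) = -8013/16 + 7831/6391 = -51085787/102256 ≈ -499.59)
√((102 + ((-5 - 36) + 26)*42) + s) = √((102 + ((-5 - 36) + 26)*42) - 51085787/102256) = √((102 + (-41 + 26)*42) - 51085787/102256) = √((102 - 15*42) - 51085787/102256) = √((102 - 630) - 51085787/102256) = √(-528 - 51085787/102256) = √(-105076955/102256) = I*√671546819405/25564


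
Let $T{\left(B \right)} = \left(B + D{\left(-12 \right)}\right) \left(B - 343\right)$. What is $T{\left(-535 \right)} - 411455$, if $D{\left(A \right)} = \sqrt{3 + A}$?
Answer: $58275 - 2634 i \approx 58275.0 - 2634.0 i$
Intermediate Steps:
$T{\left(B \right)} = \left(-343 + B\right) \left(B + 3 i\right)$ ($T{\left(B \right)} = \left(B + \sqrt{3 - 12}\right) \left(B - 343\right) = \left(B + \sqrt{-9}\right) \left(-343 + B\right) = \left(B + 3 i\right) \left(-343 + B\right) = \left(-343 + B\right) \left(B + 3 i\right)$)
$T{\left(-535 \right)} - 411455 = \left(\left(-535\right)^{2} - 1029 i - 535 \left(-343 + 3 i\right)\right) - 411455 = \left(286225 - 1029 i + \left(183505 - 1605 i\right)\right) - 411455 = \left(469730 - 2634 i\right) - 411455 = 58275 - 2634 i$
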